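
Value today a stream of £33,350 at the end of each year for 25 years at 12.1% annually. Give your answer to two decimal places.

£259,764.69

PV = PMT · [1 − (1+i)^(−n)] / i = 33350 · 7.789046 = 259,764.6921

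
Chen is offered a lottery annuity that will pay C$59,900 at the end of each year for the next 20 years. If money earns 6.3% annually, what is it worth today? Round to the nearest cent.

PV = 59900 × [1 − (1+0.063)^(−20)] / 0.063 = 59900 × 11.195727 = 670,624.0686

C$670,624.07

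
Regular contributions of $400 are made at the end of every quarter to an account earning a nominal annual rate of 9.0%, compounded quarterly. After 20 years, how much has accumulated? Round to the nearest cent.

With 4 periods per year: i = 0.0225, n = 80.
FV = PMT · [(1+i)^n − 1] / i = 400 · 219.117569 = 87,647.0275

$87,647.03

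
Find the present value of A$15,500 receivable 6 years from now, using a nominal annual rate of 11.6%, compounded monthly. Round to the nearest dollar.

With 12 periods per year: i = 0.00966667, n = 72.
Discount factor = (1+0.00966667)^(−72) = 0.500245; PV = 15,500 × 0.500245 = 7,753.7958

A$7,754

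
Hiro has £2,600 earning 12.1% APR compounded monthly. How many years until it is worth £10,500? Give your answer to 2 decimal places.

Periodic rate i = 0.121/12 = 0.0100833.
(1+i)^n = 10500/2600 = 4.03846, so n = ln 4.03846 / ln 1.01008 = 139.1295 months
= 139.1295/12 years

11.59 years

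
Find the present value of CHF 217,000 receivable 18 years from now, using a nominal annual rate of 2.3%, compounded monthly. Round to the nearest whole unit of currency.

Periodic rate i = 0.023/12 = 0.00191667; n = 18 × 12 = 216 periods.
PV = FV·(1+i)^(−n) = 217,000 × 0.661263 = 143,494.0538

CHF 143,494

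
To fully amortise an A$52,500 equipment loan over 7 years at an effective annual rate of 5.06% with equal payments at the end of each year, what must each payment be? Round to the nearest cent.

A$9,092.78

Annuity-PV factor = 5.773812; PMT = 52500 / 5.773812 = 9,092.7789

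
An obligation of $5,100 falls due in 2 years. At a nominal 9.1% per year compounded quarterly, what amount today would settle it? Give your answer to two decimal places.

$4,260.05

With 4 periods per year: i = 0.02275, n = 8.
Discount factor = (1+0.02275)^(−8) = 0.835303; PV = 5,100 × 0.835303 = 4,260.0458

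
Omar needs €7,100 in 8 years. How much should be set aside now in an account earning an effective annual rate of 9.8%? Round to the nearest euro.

€3,361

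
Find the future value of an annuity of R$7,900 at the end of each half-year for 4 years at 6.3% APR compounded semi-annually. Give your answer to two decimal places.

R$70,624.50

With 2 periods per year: i = 0.0315, n = 8.
Accumulation factor s(8|0.0315) = 8.939810; FV = 7900 × 8.939810 = 70,624.4984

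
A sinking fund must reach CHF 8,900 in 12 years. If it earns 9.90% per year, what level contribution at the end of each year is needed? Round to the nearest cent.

PMT = 8900 / ( [(1+0.099)^12 − 1] / 0.099 ) = 8900 / 21.256178 = 418.7018

CHF 418.70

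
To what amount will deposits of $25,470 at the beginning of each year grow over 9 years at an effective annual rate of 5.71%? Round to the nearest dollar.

FV = 25470 × [(1+0.0571)^9 − 1] / 0.0571 × (1+i) = 25470 × 12.002655 = 305,707.6311
(Beginning-of-period payments → annuity-due factor ×(1+i).)

$305,708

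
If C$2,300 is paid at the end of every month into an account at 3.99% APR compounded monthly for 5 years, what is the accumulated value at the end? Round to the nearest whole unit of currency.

C$152,449

With 12 periods per year: i = 0.003325, n = 60.
FV = PMT · [(1+i)^n − 1] / i = 2300 · 66.282187 = 152,449.0309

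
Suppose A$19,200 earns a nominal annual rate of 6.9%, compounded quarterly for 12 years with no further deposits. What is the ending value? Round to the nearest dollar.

A$43,635

With 4 periods per year: i = 0.01725, n = 48.
FV = 19,200 × (1 + 0.01725)^48 = 43,634.5758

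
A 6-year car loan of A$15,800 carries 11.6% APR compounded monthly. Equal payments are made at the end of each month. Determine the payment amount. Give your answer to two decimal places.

With 12 periods per year: i = 0.00966667, n = 72.
Annuity-PV factor = 51.698805; PMT = 15800 / 51.698805 = 305.6164

A$305.62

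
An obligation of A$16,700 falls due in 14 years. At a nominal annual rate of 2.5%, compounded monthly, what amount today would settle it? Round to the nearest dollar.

A$11,773

i = 0.025/12 = 0.00208333 per month; n = 14·12 = 168.
Discount factor = (1+0.00208333)^(−168) = 0.704945; PV = 16,700 × 0.704945 = 11,772.5765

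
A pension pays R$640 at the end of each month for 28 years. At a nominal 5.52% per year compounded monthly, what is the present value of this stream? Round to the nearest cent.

R$109,364.76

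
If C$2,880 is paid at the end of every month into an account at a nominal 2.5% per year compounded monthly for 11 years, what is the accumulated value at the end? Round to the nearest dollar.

C$437,051

With 12 periods per year: i = 0.00208333, n = 132.
FV = PMT · [(1+i)^n − 1] / i = 2880 · 151.753978 = 437,051.4562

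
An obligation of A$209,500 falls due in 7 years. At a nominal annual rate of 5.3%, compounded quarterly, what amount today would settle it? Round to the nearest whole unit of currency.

A$144,917

With 4 periods per year: i = 0.01325, n = 28.
PV = 209,500 / (1 + 0.01325)^28 = 209,500 / 1.445657 = 144,916.8481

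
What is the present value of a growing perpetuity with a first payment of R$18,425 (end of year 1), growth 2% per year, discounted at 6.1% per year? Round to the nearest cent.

R$449,390.24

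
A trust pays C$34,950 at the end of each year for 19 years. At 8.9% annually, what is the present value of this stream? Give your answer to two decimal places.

PV = PMT · [1 − (1+i)^(−n)] / i = 34950 · 9.012234 = 314,977.5837

C$314,977.58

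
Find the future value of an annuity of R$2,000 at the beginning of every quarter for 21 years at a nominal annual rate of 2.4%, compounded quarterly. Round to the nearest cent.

R$218,918.46

With 4 periods per year: i = 0.006, n = 84.
Accumulation factor s(84|0.006) × (1+i) = 109.459230; FV = 2000 × 109.459230 = 218,918.4593
(annuity-due: payments at period start, so ×(1+i).)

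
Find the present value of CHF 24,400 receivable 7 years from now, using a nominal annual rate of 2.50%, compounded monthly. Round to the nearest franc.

With 12 periods per year: i = 0.00208333, n = 84.
PV = FV·(1+i)^(−n) = 24,400 × 0.839610 = 20,486.4803

CHF 20,486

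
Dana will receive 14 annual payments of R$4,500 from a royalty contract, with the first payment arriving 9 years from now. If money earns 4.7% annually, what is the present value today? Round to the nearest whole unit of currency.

R$31,447

Value one period before first payment (t=8): 4500 × [1 − (1+0.047)^(−14)] / 0.047 = 4500 × 10.091271 = 45,410.7194
Discount back 8 years: 45,410.7194 × (1+0.047)^(−8) = 45,410.7194 × 0.692511 = 31,447.4133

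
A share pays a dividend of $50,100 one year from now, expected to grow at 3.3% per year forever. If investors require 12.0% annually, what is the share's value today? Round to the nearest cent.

$575,862.07

PV = PMT / (i − g) = 50100 / (0.12 − 0.033) = 50100 / 0.087000 = 575,862.0690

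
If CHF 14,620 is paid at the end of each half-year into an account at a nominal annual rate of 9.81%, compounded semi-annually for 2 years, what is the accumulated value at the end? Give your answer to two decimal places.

CHF 62,925.09

Periodic rate i = 0.0981/2 = 0.04905; n = 2 × 2 = 4 periods.
FV = PMT · [(1+i)^n − 1] / i = 14620 · 4.304042 = 62,925.0885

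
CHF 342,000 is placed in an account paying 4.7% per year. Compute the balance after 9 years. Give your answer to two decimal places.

FV = PV·(1+i)^n = 342,000 × 1.511890 = 517,066.3093

CHF 517,066.31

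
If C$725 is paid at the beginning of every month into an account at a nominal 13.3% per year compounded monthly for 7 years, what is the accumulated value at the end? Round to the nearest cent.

C$100,800.73

Periodic rate i = 0.133/12 = 0.0110833; n = 7 × 12 = 84 periods.
FV = PMT · [(1+i)^n − 1] / i × (1+i) = 725 · 139.035489 = 100,800.7298
Payments are at the start of each period, so multiply by (1+i).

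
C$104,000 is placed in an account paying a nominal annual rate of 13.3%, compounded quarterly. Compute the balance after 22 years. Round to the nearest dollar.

C$1,849,736

Periodic rate i = 0.133/4 = 0.03325; n = 22 × 4 = 88 periods.
104,000 × (1+0.03325)^88 = 104,000 × 17.785924 = 1,849,736.0777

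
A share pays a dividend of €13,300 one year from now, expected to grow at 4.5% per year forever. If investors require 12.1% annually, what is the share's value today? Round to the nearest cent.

€175,000.00

PV = PMT / (i − g) = 13300 / (0.121 − 0.045) = 13300 / 0.076000 = 175,000.0000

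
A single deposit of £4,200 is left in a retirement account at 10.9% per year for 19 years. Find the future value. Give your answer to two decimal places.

4,200 × (1+0.109)^19 = 4,200 × 7.140019 = 29,988.0804

£29,988.08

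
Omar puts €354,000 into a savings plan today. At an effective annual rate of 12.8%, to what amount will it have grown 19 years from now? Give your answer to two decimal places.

FV = PV·(1+i)^n = 354,000 × 9.859909 = 3,490,407.6781

€3,490,407.68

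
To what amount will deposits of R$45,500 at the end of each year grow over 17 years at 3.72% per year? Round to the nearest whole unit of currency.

FV = 45500 × [(1+0.0372)^17 − 1] / 0.0372 = 45500 × 23.135517 = 1,052,666.0069

R$1,052,666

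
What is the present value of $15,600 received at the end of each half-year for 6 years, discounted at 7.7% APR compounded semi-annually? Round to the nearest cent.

$147,689.69

With 2 periods per year: i = 0.0385, n = 12.
Annuity factor a(12|0.0385) = 9.467288; PV = 15600 × 9.467288 = 147,689.6912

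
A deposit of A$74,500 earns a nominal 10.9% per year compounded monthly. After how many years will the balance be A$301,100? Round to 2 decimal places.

12.87 years

Periodic rate i = 0.109/12 = 0.00908333.
n = ln(301100/74500) / ln(1+0.00908333) = ln(4.04161) / 0.009042 = 154.4562 months
= 154.4562/12 years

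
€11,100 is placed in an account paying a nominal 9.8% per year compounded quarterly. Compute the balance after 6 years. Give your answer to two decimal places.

€19,843.13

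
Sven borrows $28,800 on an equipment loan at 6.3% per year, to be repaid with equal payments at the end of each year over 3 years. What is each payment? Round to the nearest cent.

PMT = 28800 / ( [1 − (1+0.063)^(−3)] / 0.063 ) = 28800 / 2.658244 = 10,834.2182

$10,834.22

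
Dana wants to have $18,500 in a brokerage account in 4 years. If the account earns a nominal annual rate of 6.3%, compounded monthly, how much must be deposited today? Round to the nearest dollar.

i = 0.063/12 = 0.00525 per month; n = 4·12 = 48.
PV = FV·(1+i)^(−n) = 18,500 × 0.777757 = 14,388.5093

$14,389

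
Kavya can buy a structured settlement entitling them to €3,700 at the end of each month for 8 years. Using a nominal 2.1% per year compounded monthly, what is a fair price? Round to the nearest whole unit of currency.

Periodic rate i = 0.021/12 = 0.00175; n = 8 × 12 = 96 periods.
PV = 3700 × [1 − (1+0.00175)^(−96)] / 0.00175 = 3700 × 88.298305 = 326,703.7290

€326,704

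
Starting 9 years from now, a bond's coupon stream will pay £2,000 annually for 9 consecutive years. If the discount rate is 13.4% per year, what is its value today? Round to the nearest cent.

£3,697.88

PV at t=8 (ordinary 9-year annuity): 2000 × a(9|0.134) = 2000 × 5.056232 = 10,112.4635
PV₀ = 10,112.4635 / (1+0.134)^8 = 10,112.4635 / 2.734667 = 3,697.8776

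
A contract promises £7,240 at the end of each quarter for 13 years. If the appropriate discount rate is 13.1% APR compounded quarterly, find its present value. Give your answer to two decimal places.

£179,690.02

Periodic rate i = 0.131/4 = 0.03275; n = 13 × 4 = 52 periods.
Annuity factor a(52|0.03275) = 24.819063; PV = 7240 × 24.819063 = 179,690.0185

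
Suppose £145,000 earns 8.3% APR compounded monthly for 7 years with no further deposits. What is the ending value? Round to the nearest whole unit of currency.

£258,717

With 12 periods per year: i = 0.00691667, n = 84.
FV = 145,000 × (1 + 0.00691667)^84 = 258,716.7071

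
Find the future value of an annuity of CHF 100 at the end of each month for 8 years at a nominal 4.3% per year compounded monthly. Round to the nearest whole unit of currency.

i = 0.043/12 = 0.00358333 per month; n = 8·12 = 96.
FV = 100 × [(1+0.00358333)^96 − 1] / 0.00358333 = 100 × 114.338117 = 11,433.8117

CHF 11,434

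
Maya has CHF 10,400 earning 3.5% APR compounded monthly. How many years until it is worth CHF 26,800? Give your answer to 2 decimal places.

27.09 years

Periodic rate i = 0.035/12 = 0.00291667.
n = ln(26800/10400) / ln(1+0.00291667) = ln(2.57692) / 0.002912 = 325.0203 months
= 325.0203/12 years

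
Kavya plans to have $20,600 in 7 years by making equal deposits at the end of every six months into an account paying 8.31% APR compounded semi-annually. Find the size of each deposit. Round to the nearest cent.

Periodic rate i = 0.0831/2 = 0.04155; n = 7 × 2 = 14 periods.
FV-annuity factor = 18.487621; PMT = 20600 / 18.487621 = 1,114.2591

$1,114.26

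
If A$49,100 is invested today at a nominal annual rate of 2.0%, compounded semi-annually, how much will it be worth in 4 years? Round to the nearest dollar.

With 2 periods per year: i = 0.01, n = 8.
FV = PV·(1+i)^n = 49,100 × 1.082857 = 53,168.2642

A$53,168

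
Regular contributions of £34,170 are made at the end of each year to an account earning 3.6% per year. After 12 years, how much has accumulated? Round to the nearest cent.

Accumulation factor s(12|0.036) = 14.685603; FV = 34170 × 14.685603 = 501,807.0412

£501,807.04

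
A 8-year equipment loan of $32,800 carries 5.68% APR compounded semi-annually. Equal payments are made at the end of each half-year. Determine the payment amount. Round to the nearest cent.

Periodic rate i = 0.0568/2 = 0.0284; n = 8 × 2 = 16 periods.
Annuity-PV factor = 12.716134; PMT = 32800 / 12.716134 = 2,579.4003

$2,579.40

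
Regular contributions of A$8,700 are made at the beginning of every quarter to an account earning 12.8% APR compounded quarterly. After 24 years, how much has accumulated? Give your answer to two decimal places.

A$5,491,074.00

With 4 periods per year: i = 0.032, n = 96.
FV = 8700 × [(1+0.032)^96 − 1] / 0.032 × (1+i) = 8700 × 631.157931 = 5,491,073.9964
(annuity-due: payments at period start, so ×(1+i).)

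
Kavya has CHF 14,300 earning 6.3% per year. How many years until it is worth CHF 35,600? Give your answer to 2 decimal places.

n = ln(35600/14300) / ln(1+0.063) = ln(2.48951) / 0.061095 = 14.9290 years

14.93 years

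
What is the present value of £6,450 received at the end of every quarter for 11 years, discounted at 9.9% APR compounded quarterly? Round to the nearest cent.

With 4 periods per year: i = 0.02475, n = 44.
Annuity factor a(44|0.02475) = 26.624459; PV = 6450 × 26.624459 = 171,727.7637

£171,727.76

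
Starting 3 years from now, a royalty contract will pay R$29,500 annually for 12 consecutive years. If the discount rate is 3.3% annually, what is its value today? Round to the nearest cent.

PV at t=2 (ordinary 12-year annuity): 29500 × a(12|0.033) = 29500 × 9.778076 = 288,453.2378
Discount back 2 years: 288,453.2378 × (1+0.033)^(−2) = 288,453.2378 × 0.937129 = 270,317.8815

R$270,317.88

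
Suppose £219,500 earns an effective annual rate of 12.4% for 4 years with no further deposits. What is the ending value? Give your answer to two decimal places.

£350,348.10

FV = PV·(1+i)^n = 219,500 × 1.596119 = 350,348.1024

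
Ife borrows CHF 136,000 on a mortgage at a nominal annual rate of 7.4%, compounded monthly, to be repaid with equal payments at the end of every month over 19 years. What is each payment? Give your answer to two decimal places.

CHF 1,112.56

Periodic rate i = 0.074/12 = 0.00616667; n = 19 × 12 = 228 periods.
PMT = 136000 / ( [1 − (1+0.00616667)^(−228)] / 0.00616667 ) = 136000 / 122.240693 = 1,112.5591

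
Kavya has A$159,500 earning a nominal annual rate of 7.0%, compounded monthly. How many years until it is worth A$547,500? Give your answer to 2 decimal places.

17.67 years

Periodic rate i = 0.07/12 = 0.00583333.
n = ln(547500/159500) / ln(1+0.00583333) = ln(3.43260) / 0.005816 = 212.0421 months
= 212.0421/12 years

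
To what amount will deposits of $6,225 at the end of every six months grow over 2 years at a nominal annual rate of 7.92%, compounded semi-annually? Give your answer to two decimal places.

Periodic rate i = 0.0792/2 = 0.0396; n = 2 × 2 = 4 periods.
FV = 6225 × [(1+0.0396)^4 − 1] / 0.0396 = 6225 × 4.243935 = 26,418.4938

$26,418.49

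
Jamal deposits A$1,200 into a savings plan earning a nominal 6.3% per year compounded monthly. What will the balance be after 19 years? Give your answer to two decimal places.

With 12 periods per year: i = 0.00525, n = 228.
FV = 1,200 × (1 + 0.00525)^228 = 3,959.7876

A$3,959.79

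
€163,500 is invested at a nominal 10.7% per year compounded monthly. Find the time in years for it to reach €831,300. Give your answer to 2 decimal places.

15.27 years

Periodic rate i = 0.107/12 = 0.00891667.
(1+i)^n = 831300/163500 = 5.08440, so n = ln 5.08440 / ln 1.00892 = 183.1870 months
= 183.1870/12 years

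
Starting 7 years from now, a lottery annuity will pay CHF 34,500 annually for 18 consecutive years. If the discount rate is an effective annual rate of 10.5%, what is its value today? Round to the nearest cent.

Value one period before first payment (t=6): 34500 × [1 − (1+0.105)^(−18)] / 0.105 = 34500 × 7.945146 = 274,107.5217
Discount back 6 years: 274,107.5217 × (1+0.105)^(−6) = 274,107.5217 × 0.549321 = 150,573.0629

CHF 150,573.06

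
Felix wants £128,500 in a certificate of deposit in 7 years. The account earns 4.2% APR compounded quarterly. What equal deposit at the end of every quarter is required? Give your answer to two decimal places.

£3,971.55

Periodic rate i = 0.042/4 = 0.0105; n = 7 × 4 = 28 periods.
FV-annuity factor = 32.355126; PMT = 128500 / 32.355126 = 3,971.5500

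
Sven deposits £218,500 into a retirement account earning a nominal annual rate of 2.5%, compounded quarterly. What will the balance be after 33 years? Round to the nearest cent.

£497,312.49

Periodic rate i = 0.025/4 = 0.00625; n = 33 × 4 = 132 periods.
FV = PV·(1+i)^n = 218,500 × 2.276030 = 497,312.4903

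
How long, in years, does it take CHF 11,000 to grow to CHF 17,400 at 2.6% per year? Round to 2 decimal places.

(1+i)^n = 17400/11000 = 1.58182, so n = ln 1.58182 / ln 1.026 = 17.8658 years

17.87 years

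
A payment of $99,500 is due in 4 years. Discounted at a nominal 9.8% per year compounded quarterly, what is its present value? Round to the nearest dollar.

$67,551

Periodic rate i = 0.098/4 = 0.0245; n = 4 × 4 = 16 periods.
PV = FV·(1+i)^(−n) = 99,500 × 0.678904 = 67,550.9836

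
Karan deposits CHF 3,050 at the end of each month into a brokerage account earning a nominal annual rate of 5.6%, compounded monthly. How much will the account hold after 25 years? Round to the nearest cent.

CHF 1,988,174.43

i = 0.056/12 = 0.00466667 per month; n = 25·12 = 300.
FV = PMT · [(1+i)^n − 1] / i = 3050 · 651.860470 = 1,988,174.4350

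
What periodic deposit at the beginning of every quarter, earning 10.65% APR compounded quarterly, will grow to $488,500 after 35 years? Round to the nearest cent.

$328.24

Periodic rate i = 0.1065/4 = 0.026625; n = 35 × 4 = 140 periods.
FV-annuity factor × (1+i) = 1488.231067; PMT = 488500 / 1488.231067 = 328.2420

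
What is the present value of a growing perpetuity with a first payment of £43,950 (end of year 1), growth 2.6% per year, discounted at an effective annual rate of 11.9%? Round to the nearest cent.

£472,580.65

PV = D₁/(r − g) = 43950/(0.119 − 0.026) = 472,580.6452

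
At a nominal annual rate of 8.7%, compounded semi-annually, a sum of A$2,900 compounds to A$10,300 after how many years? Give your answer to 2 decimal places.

14.88 years

Periodic rate i = 0.087/2 = 0.0435.
n = ln(10300/2900) / ln(1+0.0435) = ln(3.55172) / 0.042580 = 29.7656 half-years
= 29.7656/2 years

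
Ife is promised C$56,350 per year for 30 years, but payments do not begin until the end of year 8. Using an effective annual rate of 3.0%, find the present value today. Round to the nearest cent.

Value one period before first payment (t=7): 56350 × [1 − (1+0.03)^(−30)] / 0.03 = 56350 × 19.600441 = 1,104,484.8700
Discount back 7 years: 1,104,484.8700 × (1+0.03)^(−7) = 1,104,484.8700 × 0.813092 = 898,047.2722

C$898,047.27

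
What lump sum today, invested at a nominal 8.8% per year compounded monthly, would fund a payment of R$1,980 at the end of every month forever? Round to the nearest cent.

Periodic rate i = 0.088/12 = 0.00733333.
PV = C/r = 1980/0.00733333 = 270,000.0000

R$270,000.00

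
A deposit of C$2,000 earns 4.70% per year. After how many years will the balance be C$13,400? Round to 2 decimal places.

(1+i)^n = 13400/2000 = 6.70000, so n = ln 6.70000 / ln 1.047 = 41.4141 years

41.41 years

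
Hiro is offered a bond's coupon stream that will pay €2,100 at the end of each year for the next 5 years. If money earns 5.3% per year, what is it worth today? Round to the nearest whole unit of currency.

€9,017

PV = PMT · [1 − (1+i)^(−n)] / i = 2100 · 4.293807 = 9,016.9942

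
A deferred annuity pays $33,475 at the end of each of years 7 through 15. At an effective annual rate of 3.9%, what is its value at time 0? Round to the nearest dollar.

Value one period before first payment (t=6): 33475 × [1 − (1+0.039)^(−9)] / 0.039 = 33475 × 7.469330 = 250,035.8066
PV₀ = 250,035.8066 / (1+0.039)^6 = 250,035.8066 / 1.258037 = 198,750.8165

$198,751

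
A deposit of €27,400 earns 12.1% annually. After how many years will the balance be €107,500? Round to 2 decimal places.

(1+i)^n = 107500/27400 = 3.92336, so n = ln 3.92336 / ln 1.121 = 11.9676 years

11.97 years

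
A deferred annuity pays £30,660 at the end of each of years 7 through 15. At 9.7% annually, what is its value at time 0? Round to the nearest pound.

Value one period before first payment (t=6): 30660 × [1 − (1+0.097)^(−9)] / 0.097 = 30660 × 5.828344 = 178,697.0155
Discount back 6 years: 178,697.0155 × (1+0.097)^(−6) = 178,697.0155 × 0.573800 = 102,536.2745

£102,536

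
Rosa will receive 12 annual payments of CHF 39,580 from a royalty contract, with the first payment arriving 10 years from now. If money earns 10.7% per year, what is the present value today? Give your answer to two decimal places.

CHF 104,419.67

Value one period before first payment (t=9): 39580 × [1 − (1+0.107)^(−12)] / 0.107 = 39580 × 6.586203 = 260,681.9172
PV₀ = 260,681.9172 / (1+0.107)^9 = 260,681.9172 / 2.496483 = 104,419.6705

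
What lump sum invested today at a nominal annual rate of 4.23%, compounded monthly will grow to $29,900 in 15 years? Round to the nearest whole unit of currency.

$15,871

With 12 periods per year: i = 0.003525, n = 180.
PV = 29,900 / (1 + 0.003525)^180 = 29,900 / 1.883976 = 15,870.6924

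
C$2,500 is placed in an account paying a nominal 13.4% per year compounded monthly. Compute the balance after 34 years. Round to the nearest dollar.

C$232,070

Periodic rate i = 0.134/12 = 0.0111667; n = 34 × 12 = 408 periods.
FV = PV·(1+i)^n = 2,500 × 92.828168 = 232,070.4206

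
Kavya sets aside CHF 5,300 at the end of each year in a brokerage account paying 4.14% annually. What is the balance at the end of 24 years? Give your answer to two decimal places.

CHF 210,900.75

FV = PMT · [(1+i)^n − 1] / i = 5300 · 39.792594 = 210,900.7473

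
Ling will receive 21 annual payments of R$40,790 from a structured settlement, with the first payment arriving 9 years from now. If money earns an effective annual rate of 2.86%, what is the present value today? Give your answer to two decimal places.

PV at t=8 (ordinary 21-year annuity): 40790 × a(21|0.0286) = 40790 × 15.625009 = 637,344.1273
Discount back 8 years: 637,344.1273 × (1+0.0286)^(−8) = 637,344.1273 × 0.798046 = 508,629.8319

R$508,629.83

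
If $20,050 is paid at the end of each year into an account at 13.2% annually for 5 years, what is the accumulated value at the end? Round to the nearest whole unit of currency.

Accumulation factor s(5|0.132) = 6.506043; FV = 20050 × 6.506043 = 130,446.1709

$130,446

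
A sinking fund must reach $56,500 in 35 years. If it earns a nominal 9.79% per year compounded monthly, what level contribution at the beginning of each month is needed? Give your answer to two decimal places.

With 12 periods per year: i = 0.00815833, n = 420.
FV-annuity factor × (1+i) = 3626.155161; PMT = 56500 / 3626.155161 = 15.5812

$15.58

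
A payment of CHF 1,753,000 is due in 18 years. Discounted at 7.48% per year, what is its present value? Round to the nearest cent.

PV = 1,753,000 / (1 + 0.0748)^18 = 1,753,000 / 3.663514 = 478,502.3515

CHF 478,502.35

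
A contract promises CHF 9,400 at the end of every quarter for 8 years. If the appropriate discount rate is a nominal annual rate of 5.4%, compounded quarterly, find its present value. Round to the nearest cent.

With 4 periods per year: i = 0.0135, n = 32.
PV = 9400 × [1 − (1+0.0135)^(−32)] / 0.0135 = 9400 × 25.845310 = 242,945.9120

CHF 242,945.91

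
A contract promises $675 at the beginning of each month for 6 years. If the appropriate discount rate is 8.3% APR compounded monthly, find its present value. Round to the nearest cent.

$38,442.62

With 12 periods per year: i = 0.00691667, n = 72.
PV = PMT · [1 − (1+i)^(−n)] / i × (1+i) = 675 · 56.952024 = 38,442.6165
Payments are at the start of each period, so multiply by (1+i).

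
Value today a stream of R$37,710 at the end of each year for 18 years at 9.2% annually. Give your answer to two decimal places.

PV = 37710 × [1 − (1+0.092)^(−18)] / 0.092 = 37710 × 8.640080 = 325,817.4004

R$325,817.40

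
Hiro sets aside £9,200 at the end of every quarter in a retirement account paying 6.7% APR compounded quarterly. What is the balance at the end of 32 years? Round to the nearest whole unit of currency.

£4,055,307

With 4 periods per year: i = 0.01675, n = 128.
Accumulation factor s(128|0.01675) = 440.794226; FV = 9200 × 440.794226 = 4,055,306.8766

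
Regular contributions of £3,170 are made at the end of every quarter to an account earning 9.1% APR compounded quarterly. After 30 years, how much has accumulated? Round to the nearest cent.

£1,932,786.68

With 4 periods per year: i = 0.02275, n = 120.
Accumulation factor s(120|0.02275) = 609.711888; FV = 3170 × 609.711888 = 1,932,786.6843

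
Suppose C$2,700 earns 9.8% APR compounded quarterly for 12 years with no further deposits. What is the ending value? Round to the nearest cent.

C$8,628.55

Periodic rate i = 0.098/4 = 0.0245; n = 12 × 4 = 48 periods.
2,700 × (1+0.0245)^48 = 2,700 × 3.195760 = 8,628.5531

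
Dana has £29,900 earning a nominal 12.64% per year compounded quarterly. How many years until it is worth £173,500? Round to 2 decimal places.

Periodic rate i = 0.1264/4 = 0.0316.
(1+i)^n = 173500/29900 = 5.80268, so n = ln 5.80268 / ln 1.0316 = 56.5176 quarters
= 56.5176/4 years

14.13 years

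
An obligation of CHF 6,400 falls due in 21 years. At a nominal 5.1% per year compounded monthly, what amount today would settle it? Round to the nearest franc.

CHF 2,198

With 12 periods per year: i = 0.00425, n = 252.
PV = 6,400 / (1 + 0.00425)^252 = 6,400 / 2.911681 = 2,198.0430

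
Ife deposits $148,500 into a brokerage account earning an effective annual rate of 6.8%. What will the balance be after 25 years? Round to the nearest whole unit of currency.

FV = 148,500 × (1 + 0.068)^25 = 769,144.2027

$769,144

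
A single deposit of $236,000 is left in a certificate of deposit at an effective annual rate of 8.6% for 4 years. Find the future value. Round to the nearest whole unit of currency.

FV = PV·(1+i)^n = 236,000 × 1.390975 = 328,270.0823

$328,270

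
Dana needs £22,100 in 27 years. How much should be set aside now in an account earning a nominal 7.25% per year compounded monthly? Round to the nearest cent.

Periodic rate i = 0.0725/12 = 0.00604167; n = 27 × 12 = 324 periods.
PV = FV·(1+i)^(−n) = 22,100 × 0.142045 = 3,139.1975

£3,139.20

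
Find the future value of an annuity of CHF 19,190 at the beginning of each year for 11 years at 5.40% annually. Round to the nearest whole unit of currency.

FV = 19190 × [(1+0.054)^11 − 1] / 0.054 × (1+i) = 19190 × 15.290644 = 293,427.4523
(Beginning-of-period payments → annuity-due factor ×(1+i).)

CHF 293,427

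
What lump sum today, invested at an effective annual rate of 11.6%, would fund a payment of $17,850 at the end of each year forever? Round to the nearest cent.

PV = C/r = 17850/0.116 = 153,879.3103

$153,879.31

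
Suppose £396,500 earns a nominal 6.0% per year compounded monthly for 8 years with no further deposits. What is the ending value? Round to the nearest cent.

i = 0.06/12 = 0.005 per month; n = 8·12 = 96.
FV = 396,500 × (1 + 0.005)^96 = 640,007.5839

£640,007.58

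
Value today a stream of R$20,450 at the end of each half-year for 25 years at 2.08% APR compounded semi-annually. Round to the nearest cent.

R$794,169.42

i = 0.0208/2 = 0.0104 per half-year; n = 25·2 = 50.
PV = 20450 × [1 − (1+0.0104)^(−50)] / 0.0104 = 20450 × 38.834691 = 794,169.4235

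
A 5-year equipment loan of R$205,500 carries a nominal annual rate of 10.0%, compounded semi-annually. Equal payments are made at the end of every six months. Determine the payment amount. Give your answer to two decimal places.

With 2 periods per year: i = 0.05, n = 10.
PMT = 205500 / ( [1 − (1+0.05)^(−10)] / 0.05 ) = 205500 / 7.721735 = 26,613.1902

R$26,613.19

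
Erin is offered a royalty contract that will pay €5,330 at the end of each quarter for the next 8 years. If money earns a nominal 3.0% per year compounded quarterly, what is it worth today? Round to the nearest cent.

i = 0.03/4 = 0.0075 per quarter; n = 8·4 = 32.
PV = PMT · [1 − (1+i)^(−n)] / i = 5330 · 28.355650 = 151,135.6169

€151,135.62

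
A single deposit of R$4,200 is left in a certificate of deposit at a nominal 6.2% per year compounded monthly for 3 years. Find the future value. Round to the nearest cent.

R$5,056.15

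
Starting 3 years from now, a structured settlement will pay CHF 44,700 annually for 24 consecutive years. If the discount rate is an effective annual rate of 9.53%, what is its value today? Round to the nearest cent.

Value one period before first payment (t=2): 44700 × [1 − (1+0.0953)^(−24)] / 0.0953 = 44700 × 9.312552 = 416,271.0592
PV₀ = 416,271.0592 / (1+0.0953)^2 = 416,271.0592 / 1.199682 = 346,984.4742

CHF 346,984.47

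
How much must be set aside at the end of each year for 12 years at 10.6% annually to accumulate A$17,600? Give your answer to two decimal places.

FV-annuity factor = 22.171028; PMT = 17600 / 22.171028 = 793.8288

A$793.83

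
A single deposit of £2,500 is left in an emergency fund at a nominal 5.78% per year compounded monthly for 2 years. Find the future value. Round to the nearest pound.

£2,806

With 12 periods per year: i = 0.00481667, n = 24.
FV = 2,500 × (1 + 0.00481667)^24 = 2,805.5882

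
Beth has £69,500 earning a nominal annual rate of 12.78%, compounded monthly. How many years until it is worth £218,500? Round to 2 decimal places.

9.01 years

Periodic rate i = 0.1278/12 = 0.01065.
(1+i)^n = 218500/69500 = 3.14388, so n = ln 3.14388 / ln 1.01065 = 108.1266 months
= 108.1266/12 years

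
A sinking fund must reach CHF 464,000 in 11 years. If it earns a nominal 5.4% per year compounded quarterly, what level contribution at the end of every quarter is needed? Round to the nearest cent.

CHF 7,790.70

With 4 periods per year: i = 0.0135, n = 44.
PMT = 464000 / ( [(1+0.0135)^44 − 1] / 0.0135 ) = 464000 / 59.558202 = 7,790.6986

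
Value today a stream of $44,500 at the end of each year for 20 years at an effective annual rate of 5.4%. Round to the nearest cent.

$536,232.16

PV = 44500 × [1 − (1+0.054)^(−20)] / 0.054 = 44500 × 12.050161 = 536,232.1602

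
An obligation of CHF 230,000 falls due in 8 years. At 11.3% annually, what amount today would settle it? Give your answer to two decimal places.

PV = 230,000 / (1 + 0.113)^8 = 230,000 / 2.354840 = 97,671.1995

CHF 97,671.20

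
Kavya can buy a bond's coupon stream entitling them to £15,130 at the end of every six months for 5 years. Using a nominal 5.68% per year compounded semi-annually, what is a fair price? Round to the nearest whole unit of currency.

Periodic rate i = 0.0568/2 = 0.0284; n = 5 × 2 = 10 periods.
PV = 15130 × [1 − (1+0.0284)^(−10)] / 0.0284 = 15130 × 8.600281 = 130,122.2479

£130,122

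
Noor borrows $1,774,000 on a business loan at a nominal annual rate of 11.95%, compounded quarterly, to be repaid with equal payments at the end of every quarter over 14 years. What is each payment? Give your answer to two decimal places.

With 4 periods per year: i = 0.029875, n = 56.
PMT = 1.774e+06 / ( [1 − (1+0.029875)^(−56)] / 0.029875 ) = 1.774e+06 / 27.034681 = 65,619.4158

$65,619.42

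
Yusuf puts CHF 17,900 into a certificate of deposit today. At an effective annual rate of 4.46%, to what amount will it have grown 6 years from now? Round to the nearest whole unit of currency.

CHF 23,257

FV = 17,900 × (1 + 0.0446)^6 = 23,256.9715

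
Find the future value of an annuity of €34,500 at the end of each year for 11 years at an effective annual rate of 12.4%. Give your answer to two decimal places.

€728,304.45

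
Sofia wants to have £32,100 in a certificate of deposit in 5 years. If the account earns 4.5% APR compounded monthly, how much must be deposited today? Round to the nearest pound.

With 12 periods per year: i = 0.00375, n = 60.
PV = FV·(1+i)^(−n) = 32,100 × 0.798852 = 25,643.1596

£25,643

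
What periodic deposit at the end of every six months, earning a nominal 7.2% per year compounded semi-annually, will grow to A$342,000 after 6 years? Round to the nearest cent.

With 2 periods per year: i = 0.036, n = 12.
FV-annuity factor = 14.685603; PMT = 342000 / 14.685603 = 23,288.1148

A$23,288.11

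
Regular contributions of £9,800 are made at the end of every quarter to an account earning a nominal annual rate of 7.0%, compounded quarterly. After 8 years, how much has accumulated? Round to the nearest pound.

i = 0.07/4 = 0.0175 per quarter; n = 8·4 = 32.
FV = 9800 × [(1+0.0175)^32 − 1] / 0.0175 = 9800 × 42.412200 = 415,639.5556

£415,640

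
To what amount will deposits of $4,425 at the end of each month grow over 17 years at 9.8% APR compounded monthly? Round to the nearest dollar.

$2,305,669

With 12 periods per year: i = 0.00816667, n = 204.
FV = 4425 × [(1+0.00816667)^204 − 1] / 0.00816667 = 4425 × 521.055140 = 2,305,668.9950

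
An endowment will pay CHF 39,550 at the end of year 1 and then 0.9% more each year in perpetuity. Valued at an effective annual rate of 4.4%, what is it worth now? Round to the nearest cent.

CHF 1,130,000.00

PV = D₁/(r − g) = 39550/(0.044 − 0.009) = 1,130,000.0000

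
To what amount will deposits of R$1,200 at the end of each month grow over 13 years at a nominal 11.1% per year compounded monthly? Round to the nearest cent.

i = 0.111/12 = 0.00925 per month; n = 13·12 = 156.
FV = PMT · [(1+i)^n − 1] / i = 1200 · 346.528631 = 415,834.3573

R$415,834.36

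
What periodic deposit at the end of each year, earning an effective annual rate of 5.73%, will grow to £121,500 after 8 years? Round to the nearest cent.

PMT = 121500 / ( [(1+0.0573)^8 − 1] / 0.0573 ) = 121500 / 9.802055 = 12,395.3602

£12,395.36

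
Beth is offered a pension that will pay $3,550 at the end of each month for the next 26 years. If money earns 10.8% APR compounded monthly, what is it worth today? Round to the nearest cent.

Periodic rate i = 0.108/12 = 0.009; n = 26 × 12 = 312 periods.
Annuity factor a(312|0.009) = 104.323552; PV = 3550 × 104.323552 = 370,348.6096

$370,348.61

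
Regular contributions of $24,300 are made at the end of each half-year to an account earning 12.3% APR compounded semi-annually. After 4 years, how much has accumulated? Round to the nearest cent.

$241,807.23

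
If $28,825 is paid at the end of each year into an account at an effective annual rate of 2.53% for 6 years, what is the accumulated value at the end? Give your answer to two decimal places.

Accumulation factor s(6|0.0253) = 6.392547; FV = 28825 × 6.392547 = 184,265.1725

$184,265.17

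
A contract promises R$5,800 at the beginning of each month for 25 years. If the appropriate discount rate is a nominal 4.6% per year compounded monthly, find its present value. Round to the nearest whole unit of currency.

Periodic rate i = 0.046/12 = 0.00383333; n = 25 × 12 = 300 periods.
PV = PMT · [1 − (1+i)^(−n)] / i × (1+i) = 5800 · 178.769533 = 1,036,863.2926
Payments are at the start of each period, so multiply by (1+i).

R$1,036,863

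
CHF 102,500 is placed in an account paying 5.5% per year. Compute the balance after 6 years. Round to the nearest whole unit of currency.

FV = PV·(1+i)^n = 102,500 × 1.378843 = 141,331.3877

CHF 141,331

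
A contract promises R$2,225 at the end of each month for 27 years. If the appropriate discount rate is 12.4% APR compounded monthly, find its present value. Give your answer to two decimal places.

R$207,621.84

Periodic rate i = 0.124/12 = 0.0103333; n = 27 × 12 = 324 periods.
PV = PMT · [1 − (1+i)^(−n)] / i = 2225 · 93.313185 = 207,621.8360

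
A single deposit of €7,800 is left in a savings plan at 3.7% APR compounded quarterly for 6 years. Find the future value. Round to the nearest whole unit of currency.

€9,729

With 4 periods per year: i = 0.00925, n = 24.
FV = 7,800 × (1 + 0.00925)^24 = 9,728.9237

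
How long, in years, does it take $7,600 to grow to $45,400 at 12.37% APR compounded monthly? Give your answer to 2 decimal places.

14.52 years

Periodic rate i = 0.1237/12 = 0.0103083.
n = ln(45400/7600) / ln(1+0.0103083) = ln(5.97368) / 0.010256 = 174.2823 months
= 174.2823/12 years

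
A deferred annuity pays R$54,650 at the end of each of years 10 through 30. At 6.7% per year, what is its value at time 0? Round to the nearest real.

R$338,456

Value one period before first payment (t=9): 54650 × [1 − (1+0.067)^(−21)] / 0.067 = 54650 × 11.101774 = 606,711.9324
PV₀ = 606,711.9324 / (1+0.067)^9 = 606,711.9324 / 1.792585 = 338,456.4240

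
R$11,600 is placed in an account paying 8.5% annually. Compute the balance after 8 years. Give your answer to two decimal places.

R$22,279.01

FV = 11,600 × (1 + 0.085)^8 = 22,279.0103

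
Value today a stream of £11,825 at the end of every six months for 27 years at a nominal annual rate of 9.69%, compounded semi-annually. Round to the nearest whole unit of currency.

£225,102

Periodic rate i = 0.0969/2 = 0.04845; n = 27 × 2 = 54 periods.
PV = PMT · [1 − (1+i)^(−n)] / i = 11825 · 19.036113 = 225,102.0333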